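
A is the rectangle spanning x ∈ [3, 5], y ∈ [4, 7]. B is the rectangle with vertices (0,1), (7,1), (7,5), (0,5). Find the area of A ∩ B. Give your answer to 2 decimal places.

2.00

|A∩B|: x∈[3,5], y∈[4,5] → 2·1 = 2.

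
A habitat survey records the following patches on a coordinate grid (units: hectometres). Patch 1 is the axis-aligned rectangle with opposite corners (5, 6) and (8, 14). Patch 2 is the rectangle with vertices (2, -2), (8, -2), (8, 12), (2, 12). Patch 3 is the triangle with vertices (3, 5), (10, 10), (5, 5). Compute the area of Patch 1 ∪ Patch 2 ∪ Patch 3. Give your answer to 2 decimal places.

By inclusion–exclusion:
Individual areas: |Patch 1| = 24, |Patch 2| = 84, |Patch 3| = 5.
|Patch 1∩Patch 2|: x∈[5,8], y∈[6,12] → 3·6 = 18.
|Patch 1∩Patch 3| = 2.5.
|Patch 2∩Patch 3| = 4.4286.
|Patch 1∩Patch 2∩Patch 3| = 2.5.
|Patch 1 ∪ Patch 2 ∪ Patch 3| = 113 − 24.9286 + 2.5 = 90.57.

90.57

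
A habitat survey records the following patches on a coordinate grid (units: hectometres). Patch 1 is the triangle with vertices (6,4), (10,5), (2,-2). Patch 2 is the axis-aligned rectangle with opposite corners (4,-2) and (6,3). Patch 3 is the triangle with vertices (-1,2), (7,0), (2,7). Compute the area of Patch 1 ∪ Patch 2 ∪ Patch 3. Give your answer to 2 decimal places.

35.48

By inclusion–exclusion:
Individual areas: |Patch 1| = 10, |Patch 2| = 10, |Patch 3| = 23.
|Patch 1∩Patch 2| = 3.4167.
|Patch 1∩Patch 3| = 2.1601.
|Patch 2∩Patch 3| = 4.0857.
|Patch 1∩Patch 2∩Patch 3| = 2.1422.
|Patch 1 ∪ Patch 2 ∪ Patch 3| = 43 − 9.6625 + 2.1422 = 35.48.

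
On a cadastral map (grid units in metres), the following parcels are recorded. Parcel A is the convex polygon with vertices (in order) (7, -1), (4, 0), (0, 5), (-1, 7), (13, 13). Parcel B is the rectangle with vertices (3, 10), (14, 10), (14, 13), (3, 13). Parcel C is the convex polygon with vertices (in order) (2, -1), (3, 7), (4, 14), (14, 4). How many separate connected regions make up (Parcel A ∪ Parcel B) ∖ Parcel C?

4

(Parcel A ∪ Parcel B) ∖ Parcel C splits into 4 disjoint pieces (area 14.49, area 1.9286, area 27.3286, area 4.0258).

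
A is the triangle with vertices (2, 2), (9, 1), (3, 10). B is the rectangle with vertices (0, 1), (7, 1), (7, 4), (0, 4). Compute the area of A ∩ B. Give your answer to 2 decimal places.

11.54

The intersection is the polygon with vertices (2,2), (2.25,4), (7,4), (7,1.286).
By the shoelace formula its area is 11.54.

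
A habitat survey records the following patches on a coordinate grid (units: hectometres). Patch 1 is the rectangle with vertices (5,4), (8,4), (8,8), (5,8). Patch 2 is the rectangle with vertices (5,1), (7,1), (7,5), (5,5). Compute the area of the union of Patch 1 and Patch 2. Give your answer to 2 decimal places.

By inclusion–exclusion:
Individual areas: |Patch 1| = 12, |Patch 2| = 8.
|Patch 1∩Patch 2|: x∈[5,7], y∈[4,5] → 2·1 = 2.
|Patch 1 ∪ Patch 2| = 20 − 2 = 18.00.

18.00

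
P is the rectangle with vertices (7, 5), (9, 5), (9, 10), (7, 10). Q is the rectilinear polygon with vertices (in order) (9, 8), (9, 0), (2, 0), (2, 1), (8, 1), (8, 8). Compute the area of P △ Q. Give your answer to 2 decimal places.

|P| = 10, |Q| = 14, |P∩Q| = 3.
|P △ Q| = |P| + |Q| − 2·|P∩Q| = 10 + 14 − 6 = 18.00.

18.00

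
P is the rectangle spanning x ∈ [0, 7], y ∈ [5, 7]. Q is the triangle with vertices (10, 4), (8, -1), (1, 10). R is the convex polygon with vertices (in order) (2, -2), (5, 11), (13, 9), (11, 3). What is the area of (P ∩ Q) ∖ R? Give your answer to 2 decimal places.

0.79

|P ∩ Q| = 6.1591.
|(P ∩ Q) ∩ R| = 5.3727.
|(P ∩ Q) ∖ R| = 6.1591 − 5.3727 = 0.79.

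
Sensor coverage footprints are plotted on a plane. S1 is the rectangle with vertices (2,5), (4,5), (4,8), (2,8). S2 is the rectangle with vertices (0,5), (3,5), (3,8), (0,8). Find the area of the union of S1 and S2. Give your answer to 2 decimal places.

12.00

By inclusion–exclusion:
Individual areas: |S1| = 6, |S2| = 9.
|S1∩S2|: x∈[2,3], y∈[5,8] → 1·3 = 3.
|S1 ∪ S2| = 15 − 3 = 12.00.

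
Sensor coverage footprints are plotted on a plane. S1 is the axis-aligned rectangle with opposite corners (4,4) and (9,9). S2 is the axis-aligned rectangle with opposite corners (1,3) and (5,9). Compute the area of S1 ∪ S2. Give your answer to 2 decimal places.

44.00

By inclusion–exclusion:
Individual areas: |S1| = 25, |S2| = 24.
|S1∩S2|: x∈[4,5], y∈[4,9] → 1·5 = 5.
|S1 ∪ S2| = 49 − 5 = 44.00.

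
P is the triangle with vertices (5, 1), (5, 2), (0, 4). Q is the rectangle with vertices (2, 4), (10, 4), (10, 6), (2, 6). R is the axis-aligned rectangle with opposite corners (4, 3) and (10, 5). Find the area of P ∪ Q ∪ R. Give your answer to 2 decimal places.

24.50

By inclusion–exclusion:
Individual areas: |P| = 2.5, |Q| = 16, |R| = 12.
|P∩Q| = 0.
|P∩R| = 0.
|Q∩R|: x∈[4,10], y∈[4,5] → 6·1 = 6.
|P∩Q∩R| = 0.
|P ∪ Q ∪ R| = 30.5 − 6 + 0 = 24.50.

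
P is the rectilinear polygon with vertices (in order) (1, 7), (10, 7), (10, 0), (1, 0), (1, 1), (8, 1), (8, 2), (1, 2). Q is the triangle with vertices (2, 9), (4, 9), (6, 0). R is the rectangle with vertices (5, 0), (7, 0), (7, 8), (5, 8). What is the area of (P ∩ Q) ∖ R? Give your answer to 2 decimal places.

|P ∩ Q| = 5.1111.
|(P ∩ Q) ∩ R| = 0.7917.
|(P ∩ Q) ∖ R| = 5.1111 − 0.7917 = 4.32.

4.32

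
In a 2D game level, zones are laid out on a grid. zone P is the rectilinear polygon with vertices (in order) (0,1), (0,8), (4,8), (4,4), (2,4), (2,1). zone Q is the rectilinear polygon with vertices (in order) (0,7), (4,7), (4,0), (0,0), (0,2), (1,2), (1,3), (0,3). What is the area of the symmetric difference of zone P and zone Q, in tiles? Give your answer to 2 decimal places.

15.00

|zone P| = 22, |zone Q| = 27, |zone P∩zone Q| = 17.
|zone P △ zone Q| = |zone P| + |zone Q| − 2·|zone P∩zone Q| = 22 + 27 − 34 = 15.00.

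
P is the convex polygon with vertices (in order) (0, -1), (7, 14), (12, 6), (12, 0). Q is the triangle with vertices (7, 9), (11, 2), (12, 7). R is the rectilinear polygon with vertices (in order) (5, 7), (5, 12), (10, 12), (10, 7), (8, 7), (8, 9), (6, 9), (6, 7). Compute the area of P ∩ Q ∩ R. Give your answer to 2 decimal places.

2.38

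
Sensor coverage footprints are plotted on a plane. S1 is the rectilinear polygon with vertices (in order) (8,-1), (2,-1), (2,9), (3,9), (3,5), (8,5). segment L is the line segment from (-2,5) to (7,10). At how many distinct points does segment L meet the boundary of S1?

The segment meets the boundary at (3,7.778), (2,7.222).

2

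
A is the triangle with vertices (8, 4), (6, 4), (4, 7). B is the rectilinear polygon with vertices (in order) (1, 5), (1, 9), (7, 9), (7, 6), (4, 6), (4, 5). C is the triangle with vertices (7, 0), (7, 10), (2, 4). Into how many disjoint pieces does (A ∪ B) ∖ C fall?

(A ∪ B) ∖ C splits into 2 disjoint pieces (area 14, area 0.375).

2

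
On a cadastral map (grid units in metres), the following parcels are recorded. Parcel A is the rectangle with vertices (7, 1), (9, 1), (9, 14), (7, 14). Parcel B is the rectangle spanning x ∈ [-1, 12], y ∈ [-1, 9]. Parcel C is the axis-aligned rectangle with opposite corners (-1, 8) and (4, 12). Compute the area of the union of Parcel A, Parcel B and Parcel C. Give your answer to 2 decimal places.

By inclusion–exclusion:
Individual areas: |Parcel A| = 26, |Parcel B| = 130, |Parcel C| = 20.
|Parcel A∩Parcel B|: x∈[7,9], y∈[1,9] → 2·8 = 16.
|Parcel A∩Parcel C| = 0 (no overlap).
|Parcel B∩Parcel C|: x∈[-1,4], y∈[8,9] → 5·1 = 5.
|Parcel A∩Parcel B∩Parcel C| = 0.
|Parcel A ∪ Parcel B ∪ Parcel C| = 176 − 21 + 0 = 155.00.

155.00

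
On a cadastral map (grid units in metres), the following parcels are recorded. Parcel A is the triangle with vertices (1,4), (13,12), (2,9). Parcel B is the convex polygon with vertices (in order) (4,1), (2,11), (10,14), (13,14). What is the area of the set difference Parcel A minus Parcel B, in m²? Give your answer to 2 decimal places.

6.19

|Parcel A| = 26, |Parcel A∩Parcel B| = 19.8089.
|Parcel A ∖ Parcel B| = |Parcel A| − |Parcel A∩Parcel B| = 26 − 19.8089 = 6.19.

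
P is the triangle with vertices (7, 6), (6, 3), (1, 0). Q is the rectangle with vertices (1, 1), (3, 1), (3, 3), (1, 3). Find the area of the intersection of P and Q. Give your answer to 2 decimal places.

The intersection is the polygon with vertices (2.667,1), (2,1), (3,2), (3,1.2).
By the shoelace formula its area is 0.47.

0.47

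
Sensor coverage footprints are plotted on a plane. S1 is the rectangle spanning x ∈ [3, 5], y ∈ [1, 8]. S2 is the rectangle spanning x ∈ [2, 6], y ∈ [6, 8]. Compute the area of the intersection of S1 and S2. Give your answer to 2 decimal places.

4.00

|S1∩S2|: x∈[3,5], y∈[6,8] → 2·2 = 4.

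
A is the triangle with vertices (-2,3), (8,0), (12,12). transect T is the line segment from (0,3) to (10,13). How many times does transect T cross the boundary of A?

1

The segment meets the boundary at (3.6,6.6).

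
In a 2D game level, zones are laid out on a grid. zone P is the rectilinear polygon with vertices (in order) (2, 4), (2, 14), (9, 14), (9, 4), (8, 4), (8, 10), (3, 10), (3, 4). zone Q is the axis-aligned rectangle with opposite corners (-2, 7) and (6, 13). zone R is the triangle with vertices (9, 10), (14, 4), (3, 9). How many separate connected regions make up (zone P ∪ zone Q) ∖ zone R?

2

(zone P ∪ zone Q) ∖ zone R splits into 2 disjoint pieces (area 64.2879, area 2.5).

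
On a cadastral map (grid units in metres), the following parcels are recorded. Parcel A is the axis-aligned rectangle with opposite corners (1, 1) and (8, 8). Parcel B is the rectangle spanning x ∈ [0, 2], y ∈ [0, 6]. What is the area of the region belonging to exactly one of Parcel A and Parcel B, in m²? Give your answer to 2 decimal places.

|Parcel A∩Parcel B|: x∈[1,2], y∈[1,6] → 1·5 = 5.
|Parcel A △ Parcel B| = |Parcel A| + |Parcel B| − 2·|Parcel A∩Parcel B| = 49 + 12 − 10 = 51.00.

51.00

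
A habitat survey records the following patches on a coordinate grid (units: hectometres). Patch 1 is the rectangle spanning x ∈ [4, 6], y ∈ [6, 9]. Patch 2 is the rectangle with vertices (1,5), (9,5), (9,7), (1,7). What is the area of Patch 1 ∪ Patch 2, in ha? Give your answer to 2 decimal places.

20.00

By inclusion–exclusion:
Individual areas: |Patch 1| = 6, |Patch 2| = 16.
|Patch 1∩Patch 2|: x∈[4,6], y∈[6,7] → 2·1 = 2.
|Patch 1 ∪ Patch 2| = 22 − 2 = 20.00.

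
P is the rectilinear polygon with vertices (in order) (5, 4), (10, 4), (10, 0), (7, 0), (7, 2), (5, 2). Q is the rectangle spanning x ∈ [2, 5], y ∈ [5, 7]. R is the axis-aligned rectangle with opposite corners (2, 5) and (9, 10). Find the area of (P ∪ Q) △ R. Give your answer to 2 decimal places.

|P ∪ Q| = 22.
|(P ∪ Q) ∩ R| = 6.
|(P ∪ Q) △ R| = 22 + 35 − 12 = 45.00.

45.00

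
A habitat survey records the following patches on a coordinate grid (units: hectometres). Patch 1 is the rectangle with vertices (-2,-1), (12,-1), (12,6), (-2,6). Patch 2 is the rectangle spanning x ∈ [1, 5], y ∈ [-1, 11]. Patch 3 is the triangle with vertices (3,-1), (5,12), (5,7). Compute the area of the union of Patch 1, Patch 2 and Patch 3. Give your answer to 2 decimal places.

By inclusion–exclusion:
Individual areas: |Patch 1| = 98, |Patch 2| = 48, |Patch 3| = 5.
|Patch 1∩Patch 2|: x∈[1,5], y∈[-1,6] → 4·7 = 28.
|Patch 1∩Patch 3| = 2.3558.
|Patch 2∩Patch 3| = 4.9231.
|Patch 1∩Patch 2∩Patch 3| = 2.3558.
|Patch 1 ∪ Patch 2 ∪ Patch 3| = 151 − 35.2788 + 2.3558 = 118.08.

118.08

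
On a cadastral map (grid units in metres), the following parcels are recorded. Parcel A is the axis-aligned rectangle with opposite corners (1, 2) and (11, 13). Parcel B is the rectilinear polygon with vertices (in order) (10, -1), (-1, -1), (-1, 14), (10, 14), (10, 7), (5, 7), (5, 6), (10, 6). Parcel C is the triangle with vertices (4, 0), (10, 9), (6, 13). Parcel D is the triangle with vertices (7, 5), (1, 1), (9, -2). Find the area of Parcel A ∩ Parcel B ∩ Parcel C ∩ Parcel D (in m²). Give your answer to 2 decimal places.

The intersection is the polygon with vertices (5.333,2), (4.308,2), (4.514,3.343), (7,5), (7.1,4.65).
By the shoelace formula its area is 3.48.

3.48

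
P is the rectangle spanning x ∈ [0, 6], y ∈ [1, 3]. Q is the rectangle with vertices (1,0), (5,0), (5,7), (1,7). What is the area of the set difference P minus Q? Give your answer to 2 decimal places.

|P∩Q|: x∈[1,5], y∈[1,3] → 4·2 = 8.
|P| = 12.
|P ∖ Q| = |P| − |P∩Q| = 12 − 8 = 4.00.

4.00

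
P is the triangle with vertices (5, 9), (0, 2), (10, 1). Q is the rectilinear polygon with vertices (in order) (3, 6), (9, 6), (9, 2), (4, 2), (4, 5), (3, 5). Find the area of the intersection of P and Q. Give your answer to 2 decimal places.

The intersection is the polygon with vertices (9,2.6), (9,2), (4,2), (4,5), (3,5), (3,6), (6.875,6).
By the shoelace formula its area is 17.39.

17.39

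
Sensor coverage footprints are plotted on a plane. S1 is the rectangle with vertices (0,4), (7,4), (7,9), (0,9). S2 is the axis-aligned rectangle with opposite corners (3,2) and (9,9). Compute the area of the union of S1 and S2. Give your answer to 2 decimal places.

By inclusion–exclusion:
Individual areas: |S1| = 35, |S2| = 42.
|S1∩S2|: x∈[3,7], y∈[4,9] → 4·5 = 20.
|S1 ∪ S2| = 77 − 20 = 57.00.

57.00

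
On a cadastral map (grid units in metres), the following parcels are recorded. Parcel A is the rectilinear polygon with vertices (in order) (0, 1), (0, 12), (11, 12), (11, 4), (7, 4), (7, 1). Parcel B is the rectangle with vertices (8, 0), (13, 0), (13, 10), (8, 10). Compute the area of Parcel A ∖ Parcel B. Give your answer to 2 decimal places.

91.00

|Parcel A| = 109, |Parcel A∩Parcel B| = 18.
|Parcel A ∖ Parcel B| = |Parcel A| − |Parcel A∩Parcel B| = 109 − 18 = 91.00.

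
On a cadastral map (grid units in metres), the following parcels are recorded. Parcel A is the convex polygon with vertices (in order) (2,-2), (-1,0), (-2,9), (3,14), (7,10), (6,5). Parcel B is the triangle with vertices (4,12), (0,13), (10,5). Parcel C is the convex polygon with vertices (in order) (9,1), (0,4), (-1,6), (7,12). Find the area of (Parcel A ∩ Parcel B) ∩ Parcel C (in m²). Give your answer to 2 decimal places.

The region (Parcel A ∩ Parcel B) ∩ Parcel C is the polygon with vertices (6.757,8.784), (6.552,7.759), (4.032,9.774), (5.174,10.63).
By the shoelace formula its area is 3.23.

3.23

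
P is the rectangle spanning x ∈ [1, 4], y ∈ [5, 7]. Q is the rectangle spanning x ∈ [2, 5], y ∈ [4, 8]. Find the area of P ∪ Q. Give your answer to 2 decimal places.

14.00

By inclusion–exclusion:
Individual areas: |P| = 6, |Q| = 12.
|P∩Q|: x∈[2,4], y∈[5,7] → 2·2 = 4.
|P ∪ Q| = 18 − 4 = 14.00.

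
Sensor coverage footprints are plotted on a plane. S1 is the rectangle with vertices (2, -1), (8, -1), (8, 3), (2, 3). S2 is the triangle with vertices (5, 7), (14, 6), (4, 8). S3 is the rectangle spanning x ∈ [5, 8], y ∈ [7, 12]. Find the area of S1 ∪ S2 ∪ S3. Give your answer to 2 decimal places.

41.50

By inclusion–exclusion:
Individual areas: |S1| = 24, |S2| = 4, |S3| = 15.
|S1∩S2| = 0.
|S1∩S3| = 0 (no overlap).
|S2∩S3| = 1.5.
|S1∩S2∩S3| = 0.
|S1 ∪ S2 ∪ S3| = 43 − 1.5 + 0 = 41.50.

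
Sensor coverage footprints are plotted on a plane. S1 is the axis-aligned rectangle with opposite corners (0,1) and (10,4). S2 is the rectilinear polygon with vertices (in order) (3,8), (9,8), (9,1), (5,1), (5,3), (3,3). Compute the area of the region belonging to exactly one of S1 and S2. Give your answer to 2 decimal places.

|S1| = 30, |S2| = 38, |S1∩S2| = 14.
|S1 △ S2| = |S1| + |S2| − 2·|S1∩S2| = 30 + 38 − 28 = 40.00.

40.00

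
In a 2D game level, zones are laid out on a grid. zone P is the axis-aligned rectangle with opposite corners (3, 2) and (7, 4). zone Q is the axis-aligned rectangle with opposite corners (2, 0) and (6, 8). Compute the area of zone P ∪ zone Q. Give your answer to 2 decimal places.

34.00

By inclusion–exclusion:
Individual areas: |zone P| = 8, |zone Q| = 32.
|zone P∩zone Q|: x∈[3,6], y∈[2,4] → 3·2 = 6.
|zone P ∪ zone Q| = 40 − 6 = 34.00.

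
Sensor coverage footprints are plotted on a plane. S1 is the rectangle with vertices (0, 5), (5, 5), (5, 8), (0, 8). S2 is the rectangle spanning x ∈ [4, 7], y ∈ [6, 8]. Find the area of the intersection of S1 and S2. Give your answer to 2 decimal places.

2.00

|S1∩S2|: x∈[4,5], y∈[6,8] → 1·2 = 2.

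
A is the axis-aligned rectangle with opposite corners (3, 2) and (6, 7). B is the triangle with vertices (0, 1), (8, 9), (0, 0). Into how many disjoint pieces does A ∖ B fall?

A ∖ B splits into 2 disjoint pieces (area 9.1875, area 4.5).

2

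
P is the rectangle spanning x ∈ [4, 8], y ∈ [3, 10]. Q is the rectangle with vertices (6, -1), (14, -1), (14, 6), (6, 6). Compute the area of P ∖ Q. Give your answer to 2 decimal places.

22.00

|P∩Q|: x∈[6,8], y∈[3,6] → 2·3 = 6.
|P| = 28.
|P ∖ Q| = |P| − |P∩Q| = 28 − 6 = 22.00.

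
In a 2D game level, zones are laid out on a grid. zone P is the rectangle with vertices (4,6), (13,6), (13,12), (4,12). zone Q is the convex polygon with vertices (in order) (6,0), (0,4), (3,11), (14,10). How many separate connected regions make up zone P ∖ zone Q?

2

zone P ∖ zone Q splits into 2 disjoint pieces (area 3.025, area 13.5).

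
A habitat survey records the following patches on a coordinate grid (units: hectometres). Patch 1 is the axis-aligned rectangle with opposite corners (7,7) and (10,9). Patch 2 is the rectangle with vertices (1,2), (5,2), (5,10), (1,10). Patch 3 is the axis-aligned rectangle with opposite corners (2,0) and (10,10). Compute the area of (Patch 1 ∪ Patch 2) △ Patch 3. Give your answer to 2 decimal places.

58.00

|Patch 1 ∪ Patch 2| = 38.
|(Patch 1 ∪ Patch 2) ∩ Patch 3| = 30.
|(Patch 1 ∪ Patch 2) △ Patch 3| = 38 + 80 − 60 = 58.00.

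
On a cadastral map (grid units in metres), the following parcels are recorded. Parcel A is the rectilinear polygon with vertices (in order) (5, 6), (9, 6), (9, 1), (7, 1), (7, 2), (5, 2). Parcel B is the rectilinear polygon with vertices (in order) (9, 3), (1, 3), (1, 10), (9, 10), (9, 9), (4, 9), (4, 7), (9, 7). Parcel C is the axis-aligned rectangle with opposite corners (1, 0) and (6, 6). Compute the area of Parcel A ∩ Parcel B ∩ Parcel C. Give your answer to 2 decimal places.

The intersection is the polygon with vertices (5,3), (5,6), (6,6), (6,3).
By the shoelace formula its area is 3.00.

3.00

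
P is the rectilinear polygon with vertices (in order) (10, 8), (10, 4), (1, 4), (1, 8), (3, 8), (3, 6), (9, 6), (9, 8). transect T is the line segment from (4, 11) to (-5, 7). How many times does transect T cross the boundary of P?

0

The segment lies entirely outside P and never meets its boundary.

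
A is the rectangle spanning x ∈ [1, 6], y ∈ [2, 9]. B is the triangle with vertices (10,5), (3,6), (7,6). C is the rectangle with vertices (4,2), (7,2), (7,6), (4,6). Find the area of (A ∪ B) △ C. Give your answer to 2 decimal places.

|A ∪ B| = 36.3571.
|(A ∪ B) ∩ C| = 8.5.
|(A ∪ B) △ C| = 36.3571 + 12 − 17 = 31.36.

31.36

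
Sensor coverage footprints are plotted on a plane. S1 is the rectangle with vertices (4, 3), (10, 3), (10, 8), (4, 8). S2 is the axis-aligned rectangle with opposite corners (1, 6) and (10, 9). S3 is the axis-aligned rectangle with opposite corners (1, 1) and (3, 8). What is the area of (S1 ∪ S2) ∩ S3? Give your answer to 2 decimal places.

The region (S1 ∪ S2) ∩ S3 is the polygon with vertices (1,6), (1,8), (3,8), (3,6).
By the shoelace formula its area is 4.00.

4.00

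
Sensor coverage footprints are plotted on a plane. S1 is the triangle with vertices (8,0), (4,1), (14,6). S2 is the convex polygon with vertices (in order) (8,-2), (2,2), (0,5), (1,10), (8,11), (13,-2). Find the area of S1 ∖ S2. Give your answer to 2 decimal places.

|S1| = 15, |S1∩S2| = 12.483.
|S1 ∖ S2| = |S1| − |S1∩S2| = 15 − 12.483 = 2.52.

2.52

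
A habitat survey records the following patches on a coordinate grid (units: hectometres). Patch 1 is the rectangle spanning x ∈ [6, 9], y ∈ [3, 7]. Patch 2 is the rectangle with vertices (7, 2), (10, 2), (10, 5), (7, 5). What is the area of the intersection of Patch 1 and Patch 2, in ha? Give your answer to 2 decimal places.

4.00

|Patch 1∩Patch 2|: x∈[7,9], y∈[3,5] → 2·2 = 4.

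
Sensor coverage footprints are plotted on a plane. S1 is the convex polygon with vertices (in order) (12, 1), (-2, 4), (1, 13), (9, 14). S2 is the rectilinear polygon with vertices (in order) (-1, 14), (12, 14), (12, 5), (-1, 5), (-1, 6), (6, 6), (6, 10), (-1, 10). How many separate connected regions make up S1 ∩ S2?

S1 ∩ S2 is a single connected region.

1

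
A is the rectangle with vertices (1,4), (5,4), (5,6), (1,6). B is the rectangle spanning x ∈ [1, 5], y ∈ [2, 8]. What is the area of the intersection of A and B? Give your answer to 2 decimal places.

|A∩B|: x∈[1,5], y∈[4,6] → 4·2 = 8.

8.00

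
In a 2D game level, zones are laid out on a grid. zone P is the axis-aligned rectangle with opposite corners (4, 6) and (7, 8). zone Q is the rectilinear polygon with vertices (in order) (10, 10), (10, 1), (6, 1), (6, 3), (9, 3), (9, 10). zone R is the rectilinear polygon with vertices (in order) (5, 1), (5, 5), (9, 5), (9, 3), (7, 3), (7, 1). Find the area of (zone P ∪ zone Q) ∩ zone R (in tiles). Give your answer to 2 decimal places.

|zone P ∪ zone Q| = 21.
|(zone P ∪ zone Q) ∩ zone R| = 2.00.

2.00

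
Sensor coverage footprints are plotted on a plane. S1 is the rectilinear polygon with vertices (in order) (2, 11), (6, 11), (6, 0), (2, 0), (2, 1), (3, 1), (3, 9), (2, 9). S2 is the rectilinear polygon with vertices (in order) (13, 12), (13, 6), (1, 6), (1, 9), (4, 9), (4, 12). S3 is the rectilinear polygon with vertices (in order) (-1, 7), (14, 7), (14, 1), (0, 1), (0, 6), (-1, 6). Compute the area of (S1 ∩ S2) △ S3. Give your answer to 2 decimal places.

92.00

|S1 ∩ S2| = 13.
|(S1 ∩ S2) ∩ S3| = 3.
|(S1 ∩ S2) △ S3| = 13 + 85 − 6 = 92.00.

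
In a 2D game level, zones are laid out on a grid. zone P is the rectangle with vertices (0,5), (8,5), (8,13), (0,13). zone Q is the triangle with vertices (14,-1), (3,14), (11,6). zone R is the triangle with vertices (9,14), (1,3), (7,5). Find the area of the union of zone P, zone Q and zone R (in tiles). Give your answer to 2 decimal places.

81.70

By inclusion–exclusion:
Individual areas: |zone P| = 64, |zone Q| = 16, |zone R| = 25.
|zone P∩zone Q| = 4.4121.
|zone P∩zone R| = 18.892.
|zone Q∩zone R| = 2.2073.
|zone P∩zone Q∩zone R| = 2.2073.
|zone P ∪ zone Q ∪ zone R| = 105 − 25.5115 + 2.2073 = 81.70.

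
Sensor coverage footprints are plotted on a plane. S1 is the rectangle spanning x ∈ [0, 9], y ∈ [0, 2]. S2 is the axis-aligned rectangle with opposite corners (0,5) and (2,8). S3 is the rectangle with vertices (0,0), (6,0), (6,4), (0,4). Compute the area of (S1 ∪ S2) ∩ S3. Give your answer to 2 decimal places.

12.00

The region (S1 ∪ S2) ∩ S3 is the polygon with vertices (6,2), (6,0), (0,0), (0,2).
By the shoelace formula its area is 12.00.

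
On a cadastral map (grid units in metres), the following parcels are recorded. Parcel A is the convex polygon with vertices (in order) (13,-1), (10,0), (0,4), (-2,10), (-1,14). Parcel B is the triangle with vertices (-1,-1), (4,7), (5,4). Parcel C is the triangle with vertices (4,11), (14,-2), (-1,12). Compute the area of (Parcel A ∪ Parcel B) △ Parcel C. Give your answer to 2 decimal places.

78.20

|Parcel A ∪ Parcel B| = 75.0316.
|(Parcel A ∪ Parcel B) ∩ Parcel C| = 12.1679.
|(Parcel A ∪ Parcel B) △ Parcel C| = 75.0316 + 27.5 − 24.3358 = 78.20.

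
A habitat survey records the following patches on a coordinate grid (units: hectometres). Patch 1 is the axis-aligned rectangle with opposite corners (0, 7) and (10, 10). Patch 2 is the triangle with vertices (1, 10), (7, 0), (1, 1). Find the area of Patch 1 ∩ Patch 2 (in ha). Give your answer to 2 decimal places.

2.70

The intersection is the polygon with vertices (1,7), (1,10), (2.8,7).
By the shoelace formula its area is 2.70.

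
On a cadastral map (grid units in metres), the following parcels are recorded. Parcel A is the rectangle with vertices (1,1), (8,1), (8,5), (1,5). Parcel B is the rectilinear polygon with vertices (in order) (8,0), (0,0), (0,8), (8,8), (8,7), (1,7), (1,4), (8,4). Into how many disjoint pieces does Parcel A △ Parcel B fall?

1

Parcel A △ Parcel B is a single connected region.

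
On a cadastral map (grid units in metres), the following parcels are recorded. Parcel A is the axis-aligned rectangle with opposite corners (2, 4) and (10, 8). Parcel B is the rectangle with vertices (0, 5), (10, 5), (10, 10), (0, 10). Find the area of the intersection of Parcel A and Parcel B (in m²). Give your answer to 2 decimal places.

|Parcel A∩Parcel B|: x∈[2,10], y∈[5,8] → 8·3 = 24.

24.00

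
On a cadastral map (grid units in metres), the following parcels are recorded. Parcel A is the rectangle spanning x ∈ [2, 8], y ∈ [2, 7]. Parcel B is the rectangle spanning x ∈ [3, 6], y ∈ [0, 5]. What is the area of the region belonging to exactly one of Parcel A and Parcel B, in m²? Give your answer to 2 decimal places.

|Parcel A∩Parcel B|: x∈[3,6], y∈[2,5] → 3·3 = 9.
|Parcel A △ Parcel B| = |Parcel A| + |Parcel B| − 2·|Parcel A∩Parcel B| = 30 + 15 − 18 = 27.00.

27.00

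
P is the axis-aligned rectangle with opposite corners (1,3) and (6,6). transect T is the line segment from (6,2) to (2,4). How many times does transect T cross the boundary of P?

1

The segment meets the boundary at (4,3).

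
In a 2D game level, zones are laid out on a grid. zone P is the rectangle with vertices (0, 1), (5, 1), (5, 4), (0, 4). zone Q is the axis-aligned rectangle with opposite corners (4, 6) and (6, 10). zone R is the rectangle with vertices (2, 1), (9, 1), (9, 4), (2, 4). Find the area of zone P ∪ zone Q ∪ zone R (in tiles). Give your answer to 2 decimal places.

35.00

By inclusion–exclusion:
Individual areas: |zone P| = 15, |zone Q| = 8, |zone R| = 21.
|zone P∩zone Q| = 0 (no overlap).
|zone P∩zone R|: x∈[2,5], y∈[1,4] → 3·3 = 9.
|zone Q∩zone R| = 0 (no overlap).
|zone P∩zone Q∩zone R| = 0.
|zone P ∪ zone Q ∪ zone R| = 44 − 9 + 0 = 35.00.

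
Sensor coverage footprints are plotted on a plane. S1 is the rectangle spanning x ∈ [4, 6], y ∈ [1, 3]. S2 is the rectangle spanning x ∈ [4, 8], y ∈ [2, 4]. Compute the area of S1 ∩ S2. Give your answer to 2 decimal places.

|S1∩S2|: x∈[4,6], y∈[2,3] → 2·1 = 2.

2.00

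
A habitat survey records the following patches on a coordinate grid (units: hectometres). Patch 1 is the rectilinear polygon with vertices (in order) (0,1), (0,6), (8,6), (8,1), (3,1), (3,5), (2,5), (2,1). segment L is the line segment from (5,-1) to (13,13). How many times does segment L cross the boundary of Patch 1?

The segment meets the boundary at (8,4.25), (6.143,1).

2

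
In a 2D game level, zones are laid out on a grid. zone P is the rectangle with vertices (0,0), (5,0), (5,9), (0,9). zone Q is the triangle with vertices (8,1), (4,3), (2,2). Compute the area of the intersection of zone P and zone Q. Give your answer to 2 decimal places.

2.50

The intersection is the polygon with vertices (5,1.5), (2,2), (4,3), (5,2.5).
By the shoelace formula its area is 2.50.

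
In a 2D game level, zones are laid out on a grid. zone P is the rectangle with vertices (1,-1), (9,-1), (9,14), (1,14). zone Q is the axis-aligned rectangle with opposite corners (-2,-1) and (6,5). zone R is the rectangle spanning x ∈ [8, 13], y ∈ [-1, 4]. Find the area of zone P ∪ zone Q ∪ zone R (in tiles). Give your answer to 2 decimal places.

By inclusion–exclusion:
Individual areas: |zone P| = 120, |zone Q| = 48, |zone R| = 25.
|zone P∩zone Q|: x∈[1,6], y∈[-1,5] → 5·6 = 30.
|zone P∩zone R|: x∈[8,9], y∈[-1,4] → 1·5 = 5.
|zone Q∩zone R| = 0 (no overlap).
|zone P∩zone Q∩zone R| = 0.
|zone P ∪ zone Q ∪ zone R| = 193 − 35 + 0 = 158.00.

158.00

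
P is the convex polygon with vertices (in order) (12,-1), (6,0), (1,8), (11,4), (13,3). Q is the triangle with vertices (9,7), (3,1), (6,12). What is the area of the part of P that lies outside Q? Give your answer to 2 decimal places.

|P| = 49, |P∩Q| = 7.5963.
|P ∖ Q| = |P| − |P∩Q| = 49 − 7.5963 = 41.40.

41.40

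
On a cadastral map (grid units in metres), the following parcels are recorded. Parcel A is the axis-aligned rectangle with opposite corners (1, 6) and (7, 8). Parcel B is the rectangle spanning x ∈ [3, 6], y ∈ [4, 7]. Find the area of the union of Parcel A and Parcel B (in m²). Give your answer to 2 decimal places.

18.00

By inclusion–exclusion:
Individual areas: |Parcel A| = 12, |Parcel B| = 9.
|Parcel A∩Parcel B|: x∈[3,6], y∈[6,7] → 3·1 = 3.
|Parcel A ∪ Parcel B| = 21 − 3 = 18.00.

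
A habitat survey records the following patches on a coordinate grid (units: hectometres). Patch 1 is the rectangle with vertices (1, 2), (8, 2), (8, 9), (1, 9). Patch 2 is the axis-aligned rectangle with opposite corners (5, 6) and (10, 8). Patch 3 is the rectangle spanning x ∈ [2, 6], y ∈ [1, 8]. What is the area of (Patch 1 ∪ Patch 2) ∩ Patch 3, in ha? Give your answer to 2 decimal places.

24.00

The region (Patch 1 ∪ Patch 2) ∩ Patch 3 is the polygon with vertices (2,2), (2,8), (6,8), (6,2).
By the shoelace formula its area is 24.00.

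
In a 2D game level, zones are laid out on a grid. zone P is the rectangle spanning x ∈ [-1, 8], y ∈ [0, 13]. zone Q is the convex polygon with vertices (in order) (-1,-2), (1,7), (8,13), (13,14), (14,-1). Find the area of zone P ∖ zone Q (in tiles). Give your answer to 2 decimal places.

|zone P| = 117, |zone P∩zone Q| = 75.4444.
|zone P ∖ zone Q| = |zone P| − |zone P∩zone Q| = 117 − 75.4444 = 41.56.

41.56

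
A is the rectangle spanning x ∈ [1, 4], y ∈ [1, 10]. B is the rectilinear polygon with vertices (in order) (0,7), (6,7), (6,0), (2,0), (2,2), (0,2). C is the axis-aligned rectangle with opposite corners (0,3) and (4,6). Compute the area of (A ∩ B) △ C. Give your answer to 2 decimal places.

|A ∩ B| = 17.
|(A ∩ B) ∩ C| = 9.
|(A ∩ B) △ C| = 17 + 12 − 18 = 11.00.

11.00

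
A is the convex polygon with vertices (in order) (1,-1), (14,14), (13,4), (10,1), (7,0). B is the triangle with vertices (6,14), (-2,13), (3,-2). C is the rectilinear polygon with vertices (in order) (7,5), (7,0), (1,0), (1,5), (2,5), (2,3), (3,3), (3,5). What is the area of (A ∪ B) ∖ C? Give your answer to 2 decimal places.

107.03

|A ∪ B| = 129.8269.
|(A ∪ B) ∩ C| = 22.8013.
|(A ∪ B) ∖ C| = 129.8269 − 22.8013 = 107.03.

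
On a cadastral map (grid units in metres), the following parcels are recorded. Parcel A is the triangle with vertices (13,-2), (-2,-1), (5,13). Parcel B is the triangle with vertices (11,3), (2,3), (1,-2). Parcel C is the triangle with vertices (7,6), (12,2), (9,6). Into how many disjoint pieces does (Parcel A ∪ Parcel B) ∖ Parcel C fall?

1

(Parcel A ∪ Parcel B) ∖ Parcel C is a single connected region.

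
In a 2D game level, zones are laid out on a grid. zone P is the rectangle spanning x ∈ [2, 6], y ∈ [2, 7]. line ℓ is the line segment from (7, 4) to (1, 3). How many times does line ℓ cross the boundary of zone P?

The segment meets the boundary at (2,3.167), (6,3.833).

2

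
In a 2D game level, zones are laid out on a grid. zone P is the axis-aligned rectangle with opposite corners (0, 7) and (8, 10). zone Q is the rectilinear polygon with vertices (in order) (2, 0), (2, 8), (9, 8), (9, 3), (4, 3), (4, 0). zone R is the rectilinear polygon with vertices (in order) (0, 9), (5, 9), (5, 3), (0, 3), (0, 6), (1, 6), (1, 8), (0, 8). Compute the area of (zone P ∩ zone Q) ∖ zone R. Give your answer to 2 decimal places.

|zone P ∩ zone Q| = 6.
|(zone P ∩ zone Q) ∩ zone R| = 3.
|(zone P ∩ zone Q) ∖ zone R| = 6 − 3 = 3.00.

3.00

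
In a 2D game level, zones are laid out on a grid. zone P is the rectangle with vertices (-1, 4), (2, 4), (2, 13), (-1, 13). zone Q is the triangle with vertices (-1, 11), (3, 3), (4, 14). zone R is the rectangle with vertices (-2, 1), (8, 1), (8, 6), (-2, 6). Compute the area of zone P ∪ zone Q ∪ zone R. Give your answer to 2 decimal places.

By inclusion–exclusion:
Individual areas: |zone P| = 27, |zone Q| = 26, |zone R| = 50.
|zone P∩zone Q| = 11.7.
|zone P∩zone R|: x∈[-1,2], y∈[4,6] → 3·2 = 6.
|zone Q∩zone R| = 2.6591.
|zone P∩zone Q∩zone R| = 0.25.
|zone P ∪ zone Q ∪ zone R| = 103 − 20.3591 + 0.25 = 82.89.

82.89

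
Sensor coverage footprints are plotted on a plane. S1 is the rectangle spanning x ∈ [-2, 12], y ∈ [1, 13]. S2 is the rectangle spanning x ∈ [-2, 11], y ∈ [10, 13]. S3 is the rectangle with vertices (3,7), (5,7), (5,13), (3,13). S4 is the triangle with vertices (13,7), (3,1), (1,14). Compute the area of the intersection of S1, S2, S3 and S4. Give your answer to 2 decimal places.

The intersection is the polygon with vertices (3,12.833), (5,11.667), (5,10), (3,10).
By the shoelace formula its area is 4.50.

4.50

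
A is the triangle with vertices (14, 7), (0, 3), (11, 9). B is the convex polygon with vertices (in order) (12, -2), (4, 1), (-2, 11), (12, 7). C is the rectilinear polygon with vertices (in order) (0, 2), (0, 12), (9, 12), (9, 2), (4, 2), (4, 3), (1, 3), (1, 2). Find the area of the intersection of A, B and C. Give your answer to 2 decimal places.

The intersection is the polygon with vertices (2.11,4.151), (8.938,7.875), (9,7.857), (9,5.571), (2.39,3.683).
By the shoelace formula its area is 9.86.

9.86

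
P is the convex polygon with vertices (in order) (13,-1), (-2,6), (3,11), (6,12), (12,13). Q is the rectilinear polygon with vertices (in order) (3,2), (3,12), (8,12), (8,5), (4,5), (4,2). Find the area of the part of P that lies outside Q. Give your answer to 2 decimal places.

85.43

|P| = 120.5, |P∩Q| = 35.0667.
|P ∖ Q| = |P| − |P∩Q| = 120.5 − 35.0667 = 85.43.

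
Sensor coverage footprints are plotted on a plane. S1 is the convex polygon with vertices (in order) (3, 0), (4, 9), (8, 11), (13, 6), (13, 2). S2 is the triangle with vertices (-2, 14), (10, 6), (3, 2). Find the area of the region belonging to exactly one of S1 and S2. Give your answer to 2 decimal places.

80.38

|S1| = 77, |S2| = 52, |S1∩S2| = 24.3087.
|S1 △ S2| = |S1| + |S2| − 2·|S1∩S2| = 77 + 52 − 48.6174 = 80.38.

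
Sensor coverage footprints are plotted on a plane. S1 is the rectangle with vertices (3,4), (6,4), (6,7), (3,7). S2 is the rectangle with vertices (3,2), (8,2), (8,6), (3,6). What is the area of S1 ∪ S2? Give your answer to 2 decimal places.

By inclusion–exclusion:
Individual areas: |S1| = 9, |S2| = 20.
|S1∩S2|: x∈[3,6], y∈[4,6] → 3·2 = 6.
|S1 ∪ S2| = 29 − 6 = 23.00.

23.00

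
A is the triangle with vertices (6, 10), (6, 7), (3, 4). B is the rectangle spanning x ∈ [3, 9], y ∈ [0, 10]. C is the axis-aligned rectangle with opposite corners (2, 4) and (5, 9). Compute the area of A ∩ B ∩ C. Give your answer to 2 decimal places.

The intersection is the polygon with vertices (3,4), (5,8), (5,6).
By the shoelace formula its area is 2.00.

2.00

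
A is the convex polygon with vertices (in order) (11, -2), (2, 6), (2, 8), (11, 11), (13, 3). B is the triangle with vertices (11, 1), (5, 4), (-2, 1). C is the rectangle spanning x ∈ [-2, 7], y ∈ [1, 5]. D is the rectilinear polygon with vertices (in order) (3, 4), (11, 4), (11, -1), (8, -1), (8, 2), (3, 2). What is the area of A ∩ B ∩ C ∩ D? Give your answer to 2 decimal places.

The intersection is the polygon with vertices (7,3), (7,2), (6.5,2), (4.494,3.783), (5,4).
By the shoelace formula its area is 2.17.

2.17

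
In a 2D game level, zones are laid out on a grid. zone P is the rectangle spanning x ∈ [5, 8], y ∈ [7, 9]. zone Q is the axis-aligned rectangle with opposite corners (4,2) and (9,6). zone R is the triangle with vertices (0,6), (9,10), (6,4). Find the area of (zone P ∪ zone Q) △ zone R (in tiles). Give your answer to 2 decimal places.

28.19

|zone P ∪ zone Q| = 26.
|(zone P ∪ zone Q) ∩ zone R| = 9.4028.
|(zone P ∪ zone Q) △ zone R| = 26 + 21 − 18.8056 = 28.19.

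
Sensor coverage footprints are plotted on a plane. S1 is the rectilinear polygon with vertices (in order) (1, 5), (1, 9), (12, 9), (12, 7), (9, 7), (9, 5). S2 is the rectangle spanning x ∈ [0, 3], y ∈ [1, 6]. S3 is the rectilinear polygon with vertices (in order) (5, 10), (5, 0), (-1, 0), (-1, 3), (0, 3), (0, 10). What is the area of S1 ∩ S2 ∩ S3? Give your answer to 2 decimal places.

2.00

The intersection is the polygon with vertices (3,6), (3,5), (1,5), (1,6).
By the shoelace formula its area is 2.00.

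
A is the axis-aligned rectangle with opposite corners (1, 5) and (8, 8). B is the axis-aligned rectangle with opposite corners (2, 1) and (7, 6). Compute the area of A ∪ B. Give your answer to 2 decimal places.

41.00

By inclusion–exclusion:
Individual areas: |A| = 21, |B| = 25.
|A∩B|: x∈[2,7], y∈[5,6] → 5·1 = 5.
|A ∪ B| = 46 − 5 = 41.00.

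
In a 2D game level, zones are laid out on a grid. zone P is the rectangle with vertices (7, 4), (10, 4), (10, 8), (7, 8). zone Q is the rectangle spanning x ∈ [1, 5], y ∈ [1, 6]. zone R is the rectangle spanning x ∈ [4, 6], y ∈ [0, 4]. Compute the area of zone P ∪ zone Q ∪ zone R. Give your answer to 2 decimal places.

By inclusion–exclusion:
Individual areas: |zone P| = 12, |zone Q| = 20, |zone R| = 8.
|zone P∩zone Q| = 0 (no overlap).
|zone P∩zone R| = 0 (no overlap).
|zone Q∩zone R|: x∈[4,5], y∈[1,4] → 1·3 = 3.
|zone P∩zone Q∩zone R| = 0.
|zone P ∪ zone Q ∪ zone R| = 40 − 3 + 0 = 37.00.

37.00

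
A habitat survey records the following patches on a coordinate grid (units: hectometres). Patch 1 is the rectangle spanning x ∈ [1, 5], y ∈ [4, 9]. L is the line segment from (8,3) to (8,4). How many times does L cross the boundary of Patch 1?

The segment lies entirely outside Patch 1 and never meets its boundary.

0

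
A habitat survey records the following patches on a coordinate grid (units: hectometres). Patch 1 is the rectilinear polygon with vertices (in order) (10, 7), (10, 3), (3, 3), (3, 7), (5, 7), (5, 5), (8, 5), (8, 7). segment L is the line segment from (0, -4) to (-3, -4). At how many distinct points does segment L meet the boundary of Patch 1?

0

The segment lies entirely outside Patch 1 and never meets its boundary.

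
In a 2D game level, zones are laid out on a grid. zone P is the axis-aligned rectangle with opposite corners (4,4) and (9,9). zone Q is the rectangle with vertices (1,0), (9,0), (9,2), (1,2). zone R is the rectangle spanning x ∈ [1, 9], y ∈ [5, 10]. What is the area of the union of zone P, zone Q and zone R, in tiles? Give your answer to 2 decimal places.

61.00

By inclusion–exclusion:
Individual areas: |zone P| = 25, |zone Q| = 16, |zone R| = 40.
|zone P∩zone Q| = 0 (no overlap).
|zone P∩zone R|: x∈[4,9], y∈[5,9] → 5·4 = 20.
|zone Q∩zone R| = 0 (no overlap).
|zone P∩zone Q∩zone R| = 0.
|zone P ∪ zone Q ∪ zone R| = 81 − 20 + 0 = 61.00.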